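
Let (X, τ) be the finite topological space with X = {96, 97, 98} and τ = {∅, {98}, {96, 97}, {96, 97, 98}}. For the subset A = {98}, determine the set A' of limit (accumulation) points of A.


A' = ∅

For each x ∈ X, list the open sets U ∈ τ with x ∈ U, then check whether U ∩ (A ∖ {x}) ≠ ∅ for every such U.
  x = 96: open {96, 97} ∋ x has {96, 97} ∩ (A ∖ {96}) = ∅, so x is NOT a limit point.
  x = 97: open {96, 97} ∋ x has {96, 97} ∩ (A ∖ {97}) = ∅, so x is NOT a limit point.
  x = 98: open {98} ∋ x has {98} ∩ (A ∖ {98}) = ∅, so x is NOT a limit point.
Collecting: A' = ∅.


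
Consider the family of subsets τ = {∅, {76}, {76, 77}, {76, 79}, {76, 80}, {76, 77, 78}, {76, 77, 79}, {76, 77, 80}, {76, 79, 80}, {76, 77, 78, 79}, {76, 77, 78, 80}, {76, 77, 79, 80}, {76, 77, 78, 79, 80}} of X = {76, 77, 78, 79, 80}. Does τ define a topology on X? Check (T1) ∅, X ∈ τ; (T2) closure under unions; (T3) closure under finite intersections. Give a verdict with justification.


τ IS a topology on X.

Axiom (T1): ∅ ∈ τ? Yes; X ∈ τ? Yes.
Axiom (T2/T3): check pairwise unions and intersections of members of τ.
All pairwise intersections and unions checked — each lies in τ. Therefore τ satisfies (T1), (T2), (T3): it IS a topology on X.


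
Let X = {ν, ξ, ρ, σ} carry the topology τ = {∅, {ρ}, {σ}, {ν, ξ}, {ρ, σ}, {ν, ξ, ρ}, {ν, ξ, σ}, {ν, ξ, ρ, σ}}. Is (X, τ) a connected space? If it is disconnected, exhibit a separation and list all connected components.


(X, τ) is disconnected; components = [{ρ}, {σ}, {ν, ξ}].

Find clopen sets (U ∈ τ with X ∖ U ∈ τ):
  U = ∅, X ∖ U = {ν, ξ, ρ, σ} — both open, so U is clopen.
  U = {ρ}, X ∖ U = {ν, ξ, σ} — both open, so U is clopen.
  U = {σ}, X ∖ U = {ν, ξ, ρ} — both open, so U is clopen.
  U = {ν, ξ}, X ∖ U = {ρ, σ} — both open, so U is clopen.
  U = {ρ, σ}, X ∖ U = {ν, ξ} — both open, so U is clopen.
  U = {ν, ξ, ρ}, X ∖ U = {σ} — both open, so U is clopen.
  U = {ν, ξ, σ}, X ∖ U = {ρ} — both open, so U is clopen.
  U = {ν, ξ, ρ, σ}, X ∖ U = ∅ — both open, so U is clopen.
Nontrivial clopen(s) exist: e.g. {ν, ξ}. So (X, τ) is disconnected.
Compute connected components by grouping points that agree on all clopens:
  component: {ρ}
  component: {σ}
  component: {ν, ξ}


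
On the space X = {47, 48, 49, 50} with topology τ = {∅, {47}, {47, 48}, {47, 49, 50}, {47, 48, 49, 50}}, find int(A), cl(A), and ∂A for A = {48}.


int(A) = ∅, cl(A) = {48}, ∂A = {48}.

Closed sets in (X, τ) are complements of opens:
  closed(X, τ) = {∅, {48}, {49, 50}, {48, 49, 50}, {47, 48, 49, 50}}.
int(A) = ⋃ {U ∈ τ : U ⊆ A}. Opens contained in A: ∅.
Taking the union of these: int(A) = ∅.
cl(A) = ⋂ {C closed : A ⊆ C}. Closed sets containing A: {48}, {48, 49, 50}, {47, 48, 49, 50}.
Intersecting these: cl(A) = {48}.
∂A = cl(A) ∖ int(A) = {48} ∖ ∅ = {48}.


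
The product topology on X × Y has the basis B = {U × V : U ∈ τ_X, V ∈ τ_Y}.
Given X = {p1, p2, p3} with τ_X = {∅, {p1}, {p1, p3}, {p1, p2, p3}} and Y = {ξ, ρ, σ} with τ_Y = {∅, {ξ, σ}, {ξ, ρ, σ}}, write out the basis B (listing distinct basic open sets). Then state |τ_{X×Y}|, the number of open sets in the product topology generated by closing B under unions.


Basis B = {∅ × ∅, {p1} × {ξ, σ}, {p1} × {ξ, ρ, σ}, {p1, p3} × {ξ, σ}, {p1, p3} × {ξ, ρ, σ}, {p1, p2, p3} × {ξ, σ}, {p1, p2, p3} × {ξ, ρ, σ}}; |τ_{X×Y}| = 10.

Enumerate products U × V with U ∈ τ_X, V ∈ τ_Y (deduplicated):
  ∅ × ∅ = {} (∅)
  {p1} × {ξ, σ} = {(p1,ξ), (p1,σ)}
  {p1} × {ξ, ρ, σ} = {(p1,ξ), (p1,ρ), (p1,σ)}
  {p1, p3} × {ξ, σ} = {(p1,ξ), (p1,σ), (p3,ξ), (p3,σ)}
  {p1, p3} × {ξ, ρ, σ} = {(p1,ξ), (p1,ρ), (p1,σ), (p3,ξ), (p3,ρ), (p3,σ)}
  {p1, p2, p3} × {ξ, σ} = {(p1,ξ), (p1,σ), (p2,ξ), (p2,σ), (p3,ξ), (p3,σ)}
  {p1, p2, p3} × {ξ, ρ, σ} = {(p1,ξ), (p1,ρ), (p1,σ), (p2,ξ), (p2,ρ), (p2,σ), (p3,ξ), (p3,ρ), (p3,σ)}
These 7 distinct sets form the basis B.
Close under arbitrary unions to get τ_{X×Y}; counting gives |τ_{X×Y}| = 10.


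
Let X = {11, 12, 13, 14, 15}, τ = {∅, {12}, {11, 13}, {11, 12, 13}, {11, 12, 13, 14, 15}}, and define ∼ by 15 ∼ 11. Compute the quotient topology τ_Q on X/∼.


X/∼ = {[11=15], [12], [13], [14]}; |τ_Q| = 3.

Equivalence classes: [11=15], [12], [13], [14].
Quotient map π: X → X/∼ sends 11 ↦ [11=15], 12 ↦ [12], 13 ↦ [13], 14 ↦ [14], 15 ↦ [11=15].
For each subset V ⊆ X/∼, compute π^{-1}(V) ⊆ X and check whether π^{-1}(V) ∈ τ. V is open in τ_Q iff π^{-1}(V) ∈ τ.
  V = {}: π^{-1}(V) = ∅ ∈ τ ✓.
  V = {[11=15]}: π^{-1}(V) = {11, 15} ∉ τ ✗.
  V = {[12]}: π^{-1}(V) = {12} ∈ τ ✓.
  V = {[11=15], [12]}: π^{-1}(V) = {11, 12, 15} ∉ τ ✗.
  V = {[13]}: π^{-1}(V) = {13} ∉ τ ✗.
  V = {[11=15], [13]}: π^{-1}(V) = {11, 13, 15} ∉ τ ✗.
  V = {[12], [13]}: π^{-1}(V) = {12, 13} ∉ τ ✗.
  V = {[11=15], [12], [13]}: π^{-1}(V) = {11, 12, 13, 15} ∉ τ ✗.
  V = {[14]}: π^{-1}(V) = {14} ∉ τ ✗.
  V = {[11=15], [14]}: π^{-1}(V) = {11, 14, 15} ∉ τ ✗.
  V = {[12], [14]}: π^{-1}(V) = {12, 14} ∉ τ ✗.
  V = {[11=15], [12], [14]}: π^{-1}(V) = {11, 12, 14, 15} ∉ τ ✗.
  V = {[13], [14]}: π^{-1}(V) = {13, 14} ∉ τ ✗.
  V = {[11=15], [13], [14]}: π^{-1}(V) = {11, 13, 14, 15} ∉ τ ✗.
  V = {[12], [13], [14]}: π^{-1}(V) = {12, 13, 14} ∉ τ ✗.
  V = {[11=15], [12], [13], [14]}: π^{-1}(V) = {11, 12, 13, 14, 15} ∈ τ ✓.
Open sets in the quotient: τ_Q = {{}, {[12]}, {[11=15], [12], [13], [14]}} (3 elements).


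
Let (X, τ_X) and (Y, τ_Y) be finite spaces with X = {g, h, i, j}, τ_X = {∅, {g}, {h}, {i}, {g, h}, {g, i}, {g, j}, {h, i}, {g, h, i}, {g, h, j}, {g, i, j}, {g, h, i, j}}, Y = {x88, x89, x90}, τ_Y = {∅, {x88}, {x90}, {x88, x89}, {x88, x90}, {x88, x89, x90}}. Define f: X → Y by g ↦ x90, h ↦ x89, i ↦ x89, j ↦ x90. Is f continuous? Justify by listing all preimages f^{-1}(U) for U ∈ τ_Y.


f IS continuous.

Compute f^{-1}(U) for each U ∈ τ_Y:
  U = ∅: f^{-1}(U) = ∅ ∈ τ_X ✓.
  U = {x88}: f^{-1}(U) = ∅ ∈ τ_X ✓.
  U = {x90}: f^{-1}(U) = {g, j} ∈ τ_X ✓.
  U = {x88, x89}: f^{-1}(U) = {h, i} ∈ τ_X ✓.
  U = {x88, x90}: f^{-1}(U) = {g, j} ∈ τ_X ✓.
  U = {x88, x89, x90}: f^{-1}(U) = {g, h, i, j} ∈ τ_X ✓.
Every preimage lies in τ_X, so f IS continuous.


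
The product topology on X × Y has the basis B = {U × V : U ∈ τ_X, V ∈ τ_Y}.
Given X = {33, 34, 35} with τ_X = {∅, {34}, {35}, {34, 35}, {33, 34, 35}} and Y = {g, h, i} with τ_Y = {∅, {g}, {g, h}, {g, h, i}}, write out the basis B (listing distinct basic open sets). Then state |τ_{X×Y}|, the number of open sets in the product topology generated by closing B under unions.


Basis B = {∅ × ∅, {34} × {g}, {35} × {g}, {34} × {g, h}, {34, 35} × {g}, {35} × {g, h}, {33, 34, 35} × {g}, {34} × {g, h, i}, {35} × {g, h, i}, {34, 35} × {g, h}, {33, 34, 35} × {g, h}, {34, 35} × {g, h, i}, {33, 34, 35} × {g, h, i}}; |τ_{X×Y}| = 30.

Enumerate products U × V with U ∈ τ_X, V ∈ τ_Y (deduplicated):
  ∅ × ∅ = {} (∅)
  {34} × {g} = {(34,g)}
  {35} × {g} = {(35,g)}
  {34} × {g, h} = {(34,g), (34,h)}
  {34, 35} × {g} = {(34,g), (35,g)}
  {35} × {g, h} = {(35,g), (35,h)}
  {33, 34, 35} × {g} = {(33,g), (34,g), (35,g)}
  {34} × {g, h, i} = {(34,g), (34,h), (34,i)}
  {35} × {g, h, i} = {(35,g), (35,h), (35,i)}
  {34, 35} × {g, h} = {(34,g), (34,h), (35,g), (35,h)}
  {33, 34, 35} × {g, h} = {(33,g), (33,h), (34,g), (34,h), (35,g), (35,h)}
  {34, 35} × {g, h, i} = {(34,g), (34,h), (34,i), (35,g), (35,h), (35,i)}
  {33, 34, 35} × {g, h, i} = {(33,g), (33,h), (33,i), (34,g), (34,h), (34,i), (35,g), (35,h), (35,i)}
These 13 distinct sets form the basis B.
Close under arbitrary unions to get τ_{X×Y}; counting gives |τ_{X×Y}| = 30.


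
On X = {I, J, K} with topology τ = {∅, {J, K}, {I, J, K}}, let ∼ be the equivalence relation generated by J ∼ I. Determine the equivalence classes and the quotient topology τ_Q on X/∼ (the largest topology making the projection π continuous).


X/∼ = {[I=J], [K]}; |τ_Q| = 2.

Equivalence classes: [I=J], [K].
Quotient map π: X → X/∼ sends I ↦ [I=J], J ↦ [I=J], K ↦ [K].
For each subset V ⊆ X/∼, compute π^{-1}(V) ⊆ X and check whether π^{-1}(V) ∈ τ. V is open in τ_Q iff π^{-1}(V) ∈ τ.
  V = {}: π^{-1}(V) = ∅ ∈ τ ✓.
  V = {[I=J]}: π^{-1}(V) = {I, J} ∉ τ ✗.
  V = {[K]}: π^{-1}(V) = {K} ∉ τ ✗.
  V = {[I=J], [K]}: π^{-1}(V) = {I, J, K} ∈ τ ✓.
Open sets in the quotient: τ_Q = {{}, {[I=J], [K]}} (2 elements).


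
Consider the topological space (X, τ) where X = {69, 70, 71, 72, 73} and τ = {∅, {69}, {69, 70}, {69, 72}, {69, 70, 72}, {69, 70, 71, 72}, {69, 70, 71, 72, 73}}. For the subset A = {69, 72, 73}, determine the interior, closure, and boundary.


int(A) = {69, 72}, cl(A) = {69, 70, 71, 72, 73}, ∂A = {70, 71, 73}.

Closed sets in (X, τ) are complements of opens:
  closed(X, τ) = {∅, {73}, {71, 73}, {70, 71, 73}, {71, 72, 73}, {70, 71, 72, 73}, {69, 70, 71, 72, 73}}.
int(A) = ⋃ {U ∈ τ : U ⊆ A}. Opens contained in A: ∅, {69}, {69, 72}.
Taking the union of these: int(A) = {69, 72}.
cl(A) = ⋂ {C closed : A ⊆ C}. Closed sets containing A: {69, 70, 71, 72, 73}.
Intersecting these: cl(A) = {69, 70, 71, 72, 73}.
∂A = cl(A) ∖ int(A) = {69, 70, 71, 72, 73} ∖ {69, 72} = {70, 71, 73}.


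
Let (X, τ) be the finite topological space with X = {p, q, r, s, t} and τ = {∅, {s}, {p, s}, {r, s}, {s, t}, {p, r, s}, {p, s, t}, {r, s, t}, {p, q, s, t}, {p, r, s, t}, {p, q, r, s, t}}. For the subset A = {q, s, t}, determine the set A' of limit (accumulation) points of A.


A' = {p, q, r, t}

For each x ∈ X, list the open sets U ∈ τ with x ∈ U, then check whether U ∩ (A ∖ {x}) ≠ ∅ for every such U.
  x = p: opens ∋ x are {p, s}, {p, r, s}, {p, s, t}, {p, q, s, t}, {p, r, s, t}, {p, q, r, s, t}; each meets A ∖ {p}, so x IS a limit point.
  x = q: opens ∋ x are {p, q, s, t}, {p, q, r, s, t}; each meets A ∖ {q}, so x IS a limit point.
  x = r: opens ∋ x are {r, s}, {p, r, s}, {r, s, t}, {p, r, s, t}, {p, q, r, s, t}; each meets A ∖ {r}, so x IS a limit point.
  x = s: open {s} ∋ x has {s} ∩ (A ∖ {s}) = ∅, so x is NOT a limit point.
  x = t: opens ∋ x are {s, t}, {p, s, t}, {r, s, t}, {p, q, s, t}, {p, r, s, t}, {p, q, r, s, t}; each meets A ∖ {t}, so x IS a limit point.
Collecting: A' = {p, q, r, t}.


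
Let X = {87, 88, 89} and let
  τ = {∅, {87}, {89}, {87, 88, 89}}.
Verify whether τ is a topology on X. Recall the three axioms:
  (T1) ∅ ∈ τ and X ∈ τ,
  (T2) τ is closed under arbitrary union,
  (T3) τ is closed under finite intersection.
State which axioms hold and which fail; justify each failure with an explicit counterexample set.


τ is NOT a topology on X.

Axiom (T1): ∅ ∈ τ? Yes; X ∈ τ? Yes.
Axiom (T2/T3): check pairwise unions and intersections of members of τ.
Counterexample for (T2): {87} ∪ {89} = {87, 89} ∉ τ. Therefore τ is NOT a topology.


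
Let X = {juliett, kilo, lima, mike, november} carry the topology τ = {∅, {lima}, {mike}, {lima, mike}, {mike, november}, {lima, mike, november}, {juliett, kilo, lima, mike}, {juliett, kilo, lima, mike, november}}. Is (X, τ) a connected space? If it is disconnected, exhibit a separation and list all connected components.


(X, τ) is connected.

Find clopen sets (U ∈ τ with X ∖ U ∈ τ):
  U = ∅, X ∖ U = {juliett, kilo, lima, mike, november} — both open, so U is clopen.
  U = {juliett, kilo, lima, mike, november}, X ∖ U = ∅ — both open, so U is clopen.
Only trivial clopens (∅ and X) exist, so (X, τ) is connected.
Compute connected components by grouping points that agree on all clopens:
  component: {juliett, kilo, lima, mike, november}


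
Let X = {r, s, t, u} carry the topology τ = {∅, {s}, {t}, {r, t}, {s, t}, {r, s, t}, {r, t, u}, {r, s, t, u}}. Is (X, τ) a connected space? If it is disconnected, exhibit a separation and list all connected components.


(X, τ) is disconnected; components = [{s}, {r, t, u}].

Find clopen sets (U ∈ τ with X ∖ U ∈ τ):
  U = ∅, X ∖ U = {r, s, t, u} — both open, so U is clopen.
  U = {s}, X ∖ U = {r, t, u} — both open, so U is clopen.
  U = {r, t, u}, X ∖ U = {s} — both open, so U is clopen.
  U = {r, s, t, u}, X ∖ U = ∅ — both open, so U is clopen.
Nontrivial clopen(s) exist: e.g. {s}. So (X, τ) is disconnected.
Compute connected components by grouping points that agree on all clopens:
  component: {s}
  component: {r, t, u}


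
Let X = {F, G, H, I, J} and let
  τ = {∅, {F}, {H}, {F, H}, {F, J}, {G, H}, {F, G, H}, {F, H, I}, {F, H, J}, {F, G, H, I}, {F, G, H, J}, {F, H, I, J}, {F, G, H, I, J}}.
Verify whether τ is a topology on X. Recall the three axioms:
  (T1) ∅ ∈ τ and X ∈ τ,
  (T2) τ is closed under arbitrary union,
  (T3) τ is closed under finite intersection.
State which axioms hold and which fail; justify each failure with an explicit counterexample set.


τ IS a topology on X.

Axiom (T1): ∅ ∈ τ? Yes; X ∈ τ? Yes.
Axiom (T2/T3): check pairwise unions and intersections of members of τ.
All pairwise intersections and unions checked — each lies in τ. Therefore τ satisfies (T1), (T2), (T3): it IS a topology on X.


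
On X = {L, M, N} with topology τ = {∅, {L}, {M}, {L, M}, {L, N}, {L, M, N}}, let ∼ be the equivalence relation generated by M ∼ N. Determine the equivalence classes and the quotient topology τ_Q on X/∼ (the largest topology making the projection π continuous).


X/∼ = {[L], [M=N]}; |τ_Q| = 3.

Equivalence classes: [L], [M=N].
Quotient map π: X → X/∼ sends L ↦ [L], M ↦ [M=N], N ↦ [M=N].
For each subset V ⊆ X/∼, compute π^{-1}(V) ⊆ X and check whether π^{-1}(V) ∈ τ. V is open in τ_Q iff π^{-1}(V) ∈ τ.
  V = {}: π^{-1}(V) = ∅ ∈ τ ✓.
  V = {[L]}: π^{-1}(V) = {L} ∈ τ ✓.
  V = {[M=N]}: π^{-1}(V) = {M, N} ∉ τ ✗.
  V = {[L], [M=N]}: π^{-1}(V) = {L, M, N} ∈ τ ✓.
Open sets in the quotient: τ_Q = {{}, {[L]}, {[L], [M=N]}} (3 elements).


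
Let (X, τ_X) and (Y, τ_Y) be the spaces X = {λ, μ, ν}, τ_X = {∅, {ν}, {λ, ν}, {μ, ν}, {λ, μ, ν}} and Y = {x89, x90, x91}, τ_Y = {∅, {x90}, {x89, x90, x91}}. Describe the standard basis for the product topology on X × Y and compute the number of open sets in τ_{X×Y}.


Basis B = {∅ × ∅, {ν} × {x90}, {λ, ν} × {x90}, {μ, ν} × {x90}, {λ, μ, ν} × {x90}, {ν} × {x89, x90, x91}, {λ, ν} × {x89, x90, x91}, {μ, ν} × {x89, x90, x91}, {λ, μ, ν} × {x89, x90, x91}}; |τ_{X×Y}| = 14.

Enumerate products U × V with U ∈ τ_X, V ∈ τ_Y (deduplicated):
  ∅ × ∅ = {} (∅)
  {ν} × {x90} = {(ν,x90)}
  {λ, ν} × {x90} = {(λ,x90), (ν,x90)}
  {μ, ν} × {x90} = {(μ,x90), (ν,x90)}
  {λ, μ, ν} × {x90} = {(λ,x90), (μ,x90), (ν,x90)}
  {ν} × {x89, x90, x91} = {(ν,x89), (ν,x90), (ν,x91)}
  {λ, ν} × {x89, x90, x91} = {(λ,x89), (λ,x90), (λ,x91), (ν,x89), (ν,x90), (ν,x91)}
  {μ, ν} × {x89, x90, x91} = {(μ,x89), (μ,x90), (μ,x91), (ν,x89), (ν,x90), (ν,x91)}
  {λ, μ, ν} × {x89, x90, x91} = {(λ,x89), (λ,x90), (λ,x91), (μ,x89), (μ,x90), (μ,x91), (ν,x89), (ν,x90), (ν,x91)}
These 9 distinct sets form the basis B.
Close under arbitrary unions to get τ_{X×Y}; counting gives |τ_{X×Y}| = 14.


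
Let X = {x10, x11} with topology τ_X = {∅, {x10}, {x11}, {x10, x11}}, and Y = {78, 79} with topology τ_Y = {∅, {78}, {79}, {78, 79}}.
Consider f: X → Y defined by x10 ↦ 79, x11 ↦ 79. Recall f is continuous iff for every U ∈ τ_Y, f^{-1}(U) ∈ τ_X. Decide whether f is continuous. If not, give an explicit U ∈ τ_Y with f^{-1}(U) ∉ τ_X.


f IS continuous.

Compute f^{-1}(U) for each U ∈ τ_Y:
  U = ∅: f^{-1}(U) = ∅ ∈ τ_X ✓.
  U = {78}: f^{-1}(U) = ∅ ∈ τ_X ✓.
  U = {79}: f^{-1}(U) = {x10, x11} ∈ τ_X ✓.
  U = {78, 79}: f^{-1}(U) = {x10, x11} ∈ τ_X ✓.
Every preimage lies in τ_X, so f IS continuous.


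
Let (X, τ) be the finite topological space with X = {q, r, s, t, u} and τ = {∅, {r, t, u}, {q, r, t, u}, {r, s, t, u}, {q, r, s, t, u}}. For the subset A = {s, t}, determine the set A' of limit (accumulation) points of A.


A' = {q, r, s, u}

For each x ∈ X, list the open sets U ∈ τ with x ∈ U, then check whether U ∩ (A ∖ {x}) ≠ ∅ for every such U.
  x = q: opens ∋ x are {q, r, t, u}, {q, r, s, t, u}; each meets A ∖ {q}, so x IS a limit point.
  x = r: opens ∋ x are {r, t, u}, {q, r, t, u}, {r, s, t, u}, {q, r, s, t, u}; each meets A ∖ {r}, so x IS a limit point.
  x = s: opens ∋ x are {r, s, t, u}, {q, r, s, t, u}; each meets A ∖ {s}, so x IS a limit point.
  x = t: open {r, t, u} ∋ x has {r, t, u} ∩ (A ∖ {t}) = ∅, so x is NOT a limit point.
  x = u: opens ∋ x are {r, t, u}, {q, r, t, u}, {r, s, t, u}, {q, r, s, t, u}; each meets A ∖ {u}, so x IS a limit point.
Collecting: A' = {q, r, s, u}.


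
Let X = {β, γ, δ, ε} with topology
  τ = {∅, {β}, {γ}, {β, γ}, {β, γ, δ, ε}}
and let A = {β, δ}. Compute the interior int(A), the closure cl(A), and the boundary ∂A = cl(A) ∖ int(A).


int(A) = {β}, cl(A) = {β, δ, ε}, ∂A = {δ, ε}.

Closed sets in (X, τ) are complements of opens:
  closed(X, τ) = {∅, {δ, ε}, {β, δ, ε}, {γ, δ, ε}, {β, γ, δ, ε}}.
int(A) = ⋃ {U ∈ τ : U ⊆ A}. Opens contained in A: ∅, {β}.
Taking the union of these: int(A) = {β}.
cl(A) = ⋂ {C closed : A ⊆ C}. Closed sets containing A: {β, δ, ε}, {β, γ, δ, ε}.
Intersecting these: cl(A) = {β, δ, ε}.
∂A = cl(A) ∖ int(A) = {β, δ, ε} ∖ {β} = {δ, ε}.


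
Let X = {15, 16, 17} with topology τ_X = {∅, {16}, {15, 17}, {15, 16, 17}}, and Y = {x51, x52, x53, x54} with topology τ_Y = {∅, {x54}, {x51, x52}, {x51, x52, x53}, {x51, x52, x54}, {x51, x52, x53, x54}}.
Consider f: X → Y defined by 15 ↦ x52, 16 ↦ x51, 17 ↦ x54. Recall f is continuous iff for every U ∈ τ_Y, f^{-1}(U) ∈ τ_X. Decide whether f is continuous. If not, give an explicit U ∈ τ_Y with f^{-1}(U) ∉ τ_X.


f is NOT continuous.

Compute f^{-1}(U) for each U ∈ τ_Y:
  U = ∅: f^{-1}(U) = ∅ ∈ τ_X ✓.
  U = {x54}: f^{-1}(U) = {17} ∉ τ_X ✗.
  U = {x51, x52}: f^{-1}(U) = {15, 16} ∉ τ_X ✗.
  U = {x51, x52, x53}: f^{-1}(U) = {15, 16} ∉ τ_X ✗.
  U = {x51, x52, x54}: f^{-1}(U) = {15, 16, 17} ∈ τ_X ✓.
  U = {x51, x52, x53, x54}: f^{-1}(U) = {15, 16, 17} ∈ τ_X ✓.
Found U = {x54} with f^{-1}(U) = {17} not in τ_X. Therefore f is NOT continuous.


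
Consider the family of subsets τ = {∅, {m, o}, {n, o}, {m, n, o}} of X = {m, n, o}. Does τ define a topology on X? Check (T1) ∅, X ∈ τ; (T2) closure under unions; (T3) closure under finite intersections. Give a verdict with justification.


τ is NOT a topology on X.

Axiom (T1): ∅ ∈ τ? Yes; X ∈ τ? Yes.
Axiom (T2/T3): check pairwise unions and intersections of members of τ.
Counterexample for (T3): {m, o} ∩ {n, o} = {o} ∉ τ. Therefore τ is NOT a topology.


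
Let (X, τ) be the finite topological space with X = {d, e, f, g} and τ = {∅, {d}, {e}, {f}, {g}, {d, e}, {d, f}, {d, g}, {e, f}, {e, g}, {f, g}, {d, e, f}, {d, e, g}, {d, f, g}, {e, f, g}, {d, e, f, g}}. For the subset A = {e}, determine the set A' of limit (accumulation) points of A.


A' = ∅

For each x ∈ X, list the open sets U ∈ τ with x ∈ U, then check whether U ∩ (A ∖ {x}) ≠ ∅ for every such U.
  x = d: open {d} ∋ x has {d} ∩ (A ∖ {d}) = ∅, so x is NOT a limit point.
  x = e: open {e} ∋ x has {e} ∩ (A ∖ {e}) = ∅, so x is NOT a limit point.
  x = f: open {f} ∋ x has {f} ∩ (A ∖ {f}) = ∅, so x is NOT a limit point.
  x = g: open {g} ∋ x has {g} ∩ (A ∖ {g}) = ∅, so x is NOT a limit point.
Collecting: A' = ∅.


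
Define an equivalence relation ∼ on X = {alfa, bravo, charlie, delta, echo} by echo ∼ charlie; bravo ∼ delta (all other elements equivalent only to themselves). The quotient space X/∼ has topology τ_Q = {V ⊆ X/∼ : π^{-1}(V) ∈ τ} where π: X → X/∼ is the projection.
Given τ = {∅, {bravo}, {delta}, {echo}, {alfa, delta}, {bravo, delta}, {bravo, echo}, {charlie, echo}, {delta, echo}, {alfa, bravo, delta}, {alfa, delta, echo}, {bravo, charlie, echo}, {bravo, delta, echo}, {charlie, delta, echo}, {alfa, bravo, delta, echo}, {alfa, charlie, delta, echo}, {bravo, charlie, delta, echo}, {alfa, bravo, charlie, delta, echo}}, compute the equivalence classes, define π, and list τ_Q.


X/∼ = {[alfa], [bravo=delta], [charlie=echo]}; |τ_Q| = 6.

Equivalence classes: [alfa], [bravo=delta], [charlie=echo].
Quotient map π: X → X/∼ sends alfa ↦ [alfa], bravo ↦ [bravo=delta], charlie ↦ [charlie=echo], delta ↦ [bravo=delta], echo ↦ [charlie=echo].
For each subset V ⊆ X/∼, compute π^{-1}(V) ⊆ X and check whether π^{-1}(V) ∈ τ. V is open in τ_Q iff π^{-1}(V) ∈ τ.
  V = {}: π^{-1}(V) = ∅ ∈ τ ✓.
  V = {[alfa]}: π^{-1}(V) = {alfa} ∉ τ ✗.
  V = {[bravo=delta]}: π^{-1}(V) = {bravo, delta} ∈ τ ✓.
  V = {[alfa], [bravo=delta]}: π^{-1}(V) = {alfa, bravo, delta} ∈ τ ✓.
  V = {[charlie=echo]}: π^{-1}(V) = {charlie, echo} ∈ τ ✓.
  V = {[alfa], [charlie=echo]}: π^{-1}(V) = {alfa, charlie, echo} ∉ τ ✗.
  V = {[bravo=delta], [charlie=echo]}: π^{-1}(V) = {bravo, charlie, delta, echo} ∈ τ ✓.
  V = {[alfa], [bravo=delta], [charlie=echo]}: π^{-1}(V) = {alfa, bravo, charlie, delta, echo} ∈ τ ✓.
Open sets in the quotient: τ_Q = {{}, {[bravo=delta]}, {[alfa], [bravo=delta]}, {[charlie=echo]}, {[bravo=delta], [charlie=echo]}, {[alfa], [bravo=delta], [charlie=echo]}} (6 elements).


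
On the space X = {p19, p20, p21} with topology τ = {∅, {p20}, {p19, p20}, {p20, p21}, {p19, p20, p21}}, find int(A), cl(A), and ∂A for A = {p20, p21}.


int(A) = {p20, p21}, cl(A) = {p19, p20, p21}, ∂A = {p19}.

Closed sets in (X, τ) are complements of opens:
  closed(X, τ) = {∅, {p19}, {p21}, {p19, p21}, {p19, p20, p21}}.
int(A) = ⋃ {U ∈ τ : U ⊆ A}. Opens contained in A: ∅, {p20}, {p20, p21}.
Taking the union of these: int(A) = {p20, p21}.
cl(A) = ⋂ {C closed : A ⊆ C}. Closed sets containing A: {p19, p20, p21}.
Intersecting these: cl(A) = {p19, p20, p21}.
∂A = cl(A) ∖ int(A) = {p19, p20, p21} ∖ {p20, p21} = {p19}.


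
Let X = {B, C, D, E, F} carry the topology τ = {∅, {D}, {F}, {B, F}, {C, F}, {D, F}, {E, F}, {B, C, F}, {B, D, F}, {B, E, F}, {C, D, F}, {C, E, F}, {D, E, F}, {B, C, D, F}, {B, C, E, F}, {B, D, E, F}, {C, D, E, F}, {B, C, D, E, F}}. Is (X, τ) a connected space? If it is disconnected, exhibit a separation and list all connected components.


(X, τ) is disconnected; components = [{D}, {B, C, E, F}].

Find clopen sets (U ∈ τ with X ∖ U ∈ τ):
  U = ∅, X ∖ U = {B, C, D, E, F} — both open, so U is clopen.
  U = {D}, X ∖ U = {B, C, E, F} — both open, so U is clopen.
  U = {B, C, E, F}, X ∖ U = {D} — both open, so U is clopen.
  U = {B, C, D, E, F}, X ∖ U = ∅ — both open, so U is clopen.
Nontrivial clopen(s) exist: e.g. {D}. So (X, τ) is disconnected.
Compute connected components by grouping points that agree on all clopens:
  component: {D}
  component: {B, C, E, F}


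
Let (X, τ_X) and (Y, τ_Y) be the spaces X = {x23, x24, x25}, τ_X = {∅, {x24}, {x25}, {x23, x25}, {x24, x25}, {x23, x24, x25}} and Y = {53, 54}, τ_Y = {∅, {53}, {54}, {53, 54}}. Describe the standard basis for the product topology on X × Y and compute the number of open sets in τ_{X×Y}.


Basis B = {∅ × ∅, {x24} × {53}, {x24} × {54}, {x25} × {53}, {x25} × {54}, {x23, x25} × {53}, {x23, x25} × {54}, {x24} × {53, 54}, {x24, x25} × {53}, {x24, x25} × {54}, {x25} × {53, 54}, {x23, x24, x25} × {53}, {x23, x24, x25} × {54}, {x23, x25} × {53, 54}, {x24, x25} × {53, 54}, {x23, x24, x25} × {53, 54}}; |τ_{X×Y}| = 36.

Enumerate products U × V with U ∈ τ_X, V ∈ τ_Y (deduplicated):
  ∅ × ∅ = {} (∅)
  {x24} × {53} = {(x24,53)}
  {x24} × {54} = {(x24,54)}
  {x25} × {53} = {(x25,53)}
  {x25} × {54} = {(x25,54)}
  {x23, x25} × {53} = {(x23,53), (x25,53)}
  {x23, x25} × {54} = {(x23,54), (x25,54)}
  {x24} × {53, 54} = {(x24,53), (x24,54)}
  {x24, x25} × {53} = {(x24,53), (x25,53)}
  {x24, x25} × {54} = {(x24,54), (x25,54)}
  {x25} × {53, 54} = {(x25,53), (x25,54)}
  {x23, x24, x25} × {53} = {(x23,53), (x24,53), (x25,53)}
  {x23, x24, x25} × {54} = {(x23,54), (x24,54), (x25,54)}
  {x23, x25} × {53, 54} = {(x23,53), (x23,54), (x25,53), (x25,54)}
  {x24, x25} × {53, 54} = {(x24,53), (x24,54), (x25,53), (x25,54)}
  {x23, x24, x25} × {53, 54} = {(x23,53), (x23,54), (x24,53), (x24,54), (x25,53), (x25,54)}
These 16 distinct sets form the basis B.
Close under arbitrary unions to get τ_{X×Y}; counting gives |τ_{X×Y}| = 36.


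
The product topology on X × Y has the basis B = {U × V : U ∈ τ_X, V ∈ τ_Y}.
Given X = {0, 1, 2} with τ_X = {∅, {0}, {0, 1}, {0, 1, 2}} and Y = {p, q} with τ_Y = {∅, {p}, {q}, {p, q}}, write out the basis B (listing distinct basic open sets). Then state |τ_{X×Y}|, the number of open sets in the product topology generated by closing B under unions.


Basis B = {∅ × ∅, {0} × {p}, {0} × {q}, {0} × {p, q}, {0, 1} × {p}, {0, 1} × {q}, {0, 1, 2} × {p}, {0, 1, 2} × {q}, {0, 1} × {p, q}, {0, 1, 2} × {p, q}}; |τ_{X×Y}| = 16.

Enumerate products U × V with U ∈ τ_X, V ∈ τ_Y (deduplicated):
  ∅ × ∅ = {} (∅)
  {0} × {p} = {(0,p)}
  {0} × {q} = {(0,q)}
  {0} × {p, q} = {(0,p), (0,q)}
  {0, 1} × {p} = {(0,p), (1,p)}
  {0, 1} × {q} = {(0,q), (1,q)}
  {0, 1, 2} × {p} = {(0,p), (1,p), (2,p)}
  {0, 1, 2} × {q} = {(0,q), (1,q), (2,q)}
  {0, 1} × {p, q} = {(0,p), (0,q), (1,p), (1,q)}
  {0, 1, 2} × {p, q} = {(0,p), (0,q), (1,p), (1,q), (2,p), (2,q)}
These 10 distinct sets form the basis B.
Close under arbitrary unions to get τ_{X×Y}; counting gives |τ_{X×Y}| = 16.


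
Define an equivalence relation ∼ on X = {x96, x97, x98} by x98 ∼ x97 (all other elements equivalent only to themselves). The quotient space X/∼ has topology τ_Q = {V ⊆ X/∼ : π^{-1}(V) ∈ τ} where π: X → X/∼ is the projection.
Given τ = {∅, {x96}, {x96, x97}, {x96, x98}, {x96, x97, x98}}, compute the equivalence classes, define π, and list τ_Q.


X/∼ = {[x96], [x97=x98]}; |τ_Q| = 3.

Equivalence classes: [x96], [x97=x98].
Quotient map π: X → X/∼ sends x96 ↦ [x96], x97 ↦ [x97=x98], x98 ↦ [x97=x98].
For each subset V ⊆ X/∼, compute π^{-1}(V) ⊆ X and check whether π^{-1}(V) ∈ τ. V is open in τ_Q iff π^{-1}(V) ∈ τ.
  V = {}: π^{-1}(V) = ∅ ∈ τ ✓.
  V = {[x96]}: π^{-1}(V) = {x96} ∈ τ ✓.
  V = {[x97=x98]}: π^{-1}(V) = {x97, x98} ∉ τ ✗.
  V = {[x96], [x97=x98]}: π^{-1}(V) = {x96, x97, x98} ∈ τ ✓.
Open sets in the quotient: τ_Q = {{}, {[x96]}, {[x96], [x97=x98]}} (3 elements).


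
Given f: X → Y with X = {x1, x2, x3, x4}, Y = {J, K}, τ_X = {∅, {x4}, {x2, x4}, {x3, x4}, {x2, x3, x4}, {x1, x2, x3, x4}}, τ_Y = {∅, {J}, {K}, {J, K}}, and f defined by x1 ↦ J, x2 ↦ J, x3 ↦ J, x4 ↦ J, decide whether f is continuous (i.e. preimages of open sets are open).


f IS continuous.

Compute f^{-1}(U) for each U ∈ τ_Y:
  U = ∅: f^{-1}(U) = ∅ ∈ τ_X ✓.
  U = {J}: f^{-1}(U) = {x1, x2, x3, x4} ∈ τ_X ✓.
  U = {K}: f^{-1}(U) = ∅ ∈ τ_X ✓.
  U = {J, K}: f^{-1}(U) = {x1, x2, x3, x4} ∈ τ_X ✓.
Every preimage lies in τ_X, so f IS continuous.


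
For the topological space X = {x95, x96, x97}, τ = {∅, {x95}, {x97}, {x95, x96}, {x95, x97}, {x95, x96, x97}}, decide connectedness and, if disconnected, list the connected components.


(X, τ) is disconnected; components = [{x97}, {x95, x96}].

Find clopen sets (U ∈ τ with X ∖ U ∈ τ):
  U = ∅, X ∖ U = {x95, x96, x97} — both open, so U is clopen.
  U = {x97}, X ∖ U = {x95, x96} — both open, so U is clopen.
  U = {x95, x96}, X ∖ U = {x97} — both open, so U is clopen.
  U = {x95, x96, x97}, X ∖ U = ∅ — both open, so U is clopen.
Nontrivial clopen(s) exist: e.g. {x95, x96}. So (X, τ) is disconnected.
Compute connected components by grouping points that agree on all clopens:
  component: {x97}
  component: {x95, x96}


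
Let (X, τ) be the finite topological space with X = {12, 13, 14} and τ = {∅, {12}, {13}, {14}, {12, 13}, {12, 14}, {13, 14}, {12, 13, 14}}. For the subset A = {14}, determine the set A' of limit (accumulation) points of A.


A' = ∅

For each x ∈ X, list the open sets U ∈ τ with x ∈ U, then check whether U ∩ (A ∖ {x}) ≠ ∅ for every such U.
  x = 12: open {12} ∋ x has {12} ∩ (A ∖ {12}) = ∅, so x is NOT a limit point.
  x = 13: open {13} ∋ x has {13} ∩ (A ∖ {13}) = ∅, so x is NOT a limit point.
  x = 14: open {14} ∋ x has {14} ∩ (A ∖ {14}) = ∅, so x is NOT a limit point.
Collecting: A' = ∅.


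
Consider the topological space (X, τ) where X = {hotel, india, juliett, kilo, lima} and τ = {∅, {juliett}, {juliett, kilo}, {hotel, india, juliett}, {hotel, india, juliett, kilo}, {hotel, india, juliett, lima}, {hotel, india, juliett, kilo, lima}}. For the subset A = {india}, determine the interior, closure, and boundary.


int(A) = ∅, cl(A) = {hotel, india, lima}, ∂A = {hotel, india, lima}.

Closed sets in (X, τ) are complements of opens:
  closed(X, τ) = {∅, {kilo}, {lima}, {kilo, lima}, {hotel, india, lima}, {hotel, india, kilo, lima}, {hotel, india, juliett, kilo, lima}}.
int(A) = ⋃ {U ∈ τ : U ⊆ A}. Opens contained in A: ∅.
Taking the union of these: int(A) = ∅.
cl(A) = ⋂ {C closed : A ⊆ C}. Closed sets containing A: {hotel, india, lima}, {hotel, india, kilo, lima}, {hotel, india, juliett, kilo, lima}.
Intersecting these: cl(A) = {hotel, india, lima}.
∂A = cl(A) ∖ int(A) = {hotel, india, lima} ∖ ∅ = {hotel, india, lima}.


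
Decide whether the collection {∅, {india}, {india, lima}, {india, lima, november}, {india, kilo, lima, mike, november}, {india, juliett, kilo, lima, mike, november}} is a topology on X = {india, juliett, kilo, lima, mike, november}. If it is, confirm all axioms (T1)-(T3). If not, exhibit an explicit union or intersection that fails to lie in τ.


τ IS a topology on X.

Axiom (T1): ∅ ∈ τ? Yes; X ∈ τ? Yes.
Axiom (T2/T3): check pairwise unions and intersections of members of τ.
All pairwise intersections and unions checked — each lies in τ. Therefore τ satisfies (T1), (T2), (T3): it IS a topology on X.


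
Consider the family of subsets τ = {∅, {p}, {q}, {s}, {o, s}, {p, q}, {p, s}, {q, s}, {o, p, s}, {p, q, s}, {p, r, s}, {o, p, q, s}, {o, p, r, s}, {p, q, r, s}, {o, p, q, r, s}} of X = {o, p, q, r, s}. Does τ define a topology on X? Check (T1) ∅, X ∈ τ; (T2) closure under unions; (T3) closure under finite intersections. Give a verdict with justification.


τ is NOT a topology on X.

Axiom (T1): ∅ ∈ τ? Yes; X ∈ τ? Yes.
Axiom (T2/T3): check pairwise unions and intersections of members of τ.
Counterexample for (T2): {q} ∪ {o, s} = {o, q, s} ∉ τ. Therefore τ is NOT a topology.


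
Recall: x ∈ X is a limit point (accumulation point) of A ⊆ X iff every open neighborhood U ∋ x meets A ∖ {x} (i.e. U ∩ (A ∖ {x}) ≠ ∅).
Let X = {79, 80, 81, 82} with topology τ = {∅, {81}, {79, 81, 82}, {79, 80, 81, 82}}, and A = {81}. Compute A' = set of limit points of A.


A' = {79, 80, 82}

For each x ∈ X, list the open sets U ∈ τ with x ∈ U, then check whether U ∩ (A ∖ {x}) ≠ ∅ for every such U.
  x = 79: opens ∋ x are {79, 81, 82}, {79, 80, 81, 82}; each meets A ∖ {79}, so x IS a limit point.
  x = 80: opens ∋ x are {79, 80, 81, 82}; each meets A ∖ {80}, so x IS a limit point.
  x = 81: open {81} ∋ x has {81} ∩ (A ∖ {81}) = ∅, so x is NOT a limit point.
  x = 82: opens ∋ x are {79, 81, 82}, {79, 80, 81, 82}; each meets A ∖ {82}, so x IS a limit point.
Collecting: A' = {79, 80, 82}.


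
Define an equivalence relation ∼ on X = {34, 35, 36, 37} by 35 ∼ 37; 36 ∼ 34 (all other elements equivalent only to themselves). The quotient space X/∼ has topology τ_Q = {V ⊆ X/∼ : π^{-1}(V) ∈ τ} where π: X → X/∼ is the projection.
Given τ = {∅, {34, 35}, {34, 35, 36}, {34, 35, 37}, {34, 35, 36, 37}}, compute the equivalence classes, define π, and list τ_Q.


X/∼ = {[34=36], [35=37]}; |τ_Q| = 2.

Equivalence classes: [34=36], [35=37].
Quotient map π: X → X/∼ sends 34 ↦ [34=36], 35 ↦ [35=37], 36 ↦ [34=36], 37 ↦ [35=37].
For each subset V ⊆ X/∼, compute π^{-1}(V) ⊆ X and check whether π^{-1}(V) ∈ τ. V is open in τ_Q iff π^{-1}(V) ∈ τ.
  V = {}: π^{-1}(V) = ∅ ∈ τ ✓.
  V = {[34=36]}: π^{-1}(V) = {34, 36} ∉ τ ✗.
  V = {[35=37]}: π^{-1}(V) = {35, 37} ∉ τ ✗.
  V = {[34=36], [35=37]}: π^{-1}(V) = {34, 35, 36, 37} ∈ τ ✓.
Open sets in the quotient: τ_Q = {{}, {[34=36], [35=37]}} (2 elements).


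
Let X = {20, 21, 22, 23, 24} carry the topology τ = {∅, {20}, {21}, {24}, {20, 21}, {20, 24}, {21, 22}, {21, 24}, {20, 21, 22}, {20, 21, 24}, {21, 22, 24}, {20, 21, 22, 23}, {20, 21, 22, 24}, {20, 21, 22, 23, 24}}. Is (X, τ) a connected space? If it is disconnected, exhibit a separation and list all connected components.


(X, τ) is disconnected; components = [{24}, {20, 21, 22, 23}].

Find clopen sets (U ∈ τ with X ∖ U ∈ τ):
  U = ∅, X ∖ U = {20, 21, 22, 23, 24} — both open, so U is clopen.
  U = {24}, X ∖ U = {20, 21, 22, 23} — both open, so U is clopen.
  U = {20, 21, 22, 23}, X ∖ U = {24} — both open, so U is clopen.
  U = {20, 21, 22, 23, 24}, X ∖ U = ∅ — both open, so U is clopen.
Nontrivial clopen(s) exist: e.g. {24}. So (X, τ) is disconnected.
Compute connected components by grouping points that agree on all clopens:
  component: {24}
  component: {20, 21, 22, 23}


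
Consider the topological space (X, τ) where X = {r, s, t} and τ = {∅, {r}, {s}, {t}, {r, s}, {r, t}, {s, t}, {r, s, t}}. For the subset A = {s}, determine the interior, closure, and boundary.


int(A) = {s}, cl(A) = {s}, ∂A = ∅.

Closed sets in (X, τ) are complements of opens:
  closed(X, τ) = {∅, {r}, {s}, {t}, {r, s}, {r, t}, {s, t}, {r, s, t}}.
int(A) = ⋃ {U ∈ τ : U ⊆ A}. Opens contained in A: ∅, {s}.
Taking the union of these: int(A) = {s}.
cl(A) = ⋂ {C closed : A ⊆ C}. Closed sets containing A: {s}, {r, s}, {s, t}, {r, s, t}.
Intersecting these: cl(A) = {s}.
∂A = cl(A) ∖ int(A) = {s} ∖ {s} = ∅.


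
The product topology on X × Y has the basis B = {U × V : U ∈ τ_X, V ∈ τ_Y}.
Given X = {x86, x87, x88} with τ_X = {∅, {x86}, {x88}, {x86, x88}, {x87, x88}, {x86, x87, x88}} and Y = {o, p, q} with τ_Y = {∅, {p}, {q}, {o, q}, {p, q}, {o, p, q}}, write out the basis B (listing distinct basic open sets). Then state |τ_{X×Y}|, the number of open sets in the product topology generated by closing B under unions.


Basis B = {∅ × ∅, {x86} × {p}, {x86} × {q}, {x88} × {p}, {x88} × {q}, {x86} × {o, q}, {x86} × {p, q}, {x86, x88} × {p}, {x86, x88} × {q}, {x87, x88} × {p}, {x87, x88} × {q}, {x88} × {o, q}, {x88} × {p, q}, {x86} × {o, p, q}, {x86, x87, x88} × {p}, {x86, x87, x88} × {q}, {x88} × {o, p, q}, {x86, x88} × {o, q}, {x86, x88} × {p, q}, {x87, x88} × {o, q}, {x87, x88} × {p, q}, {x86, x88} × {o, p, q}, {x86, x87, x88} × {o, q}, {x86, x87, x88} × {p, q}, {x87, x88} × {o, p, q}, {x86, x87, x88} × {o, p, q}}; |τ_{X×Y}| = 108.

Enumerate products U × V with U ∈ τ_X, V ∈ τ_Y (deduplicated):
  ∅ × ∅ = {} (∅)
  {x86} × {p} = {(x86,p)}
  {x86} × {q} = {(x86,q)}
  {x88} × {p} = {(x88,p)}
  {x88} × {q} = {(x88,q)}
  {x86} × {o, q} = {(x86,o), (x86,q)}
  {x86} × {p, q} = {(x86,p), (x86,q)}
  {x86, x88} × {p} = {(x86,p), (x88,p)}
  {x86, x88} × {q} = {(x86,q), (x88,q)}
  {x87, x88} × {p} = {(x87,p), (x88,p)}
  {x87, x88} × {q} = {(x87,q), (x88,q)}
  {x88} × {o, q} = {(x88,o), (x88,q)}
  {x88} × {p, q} = {(x88,p), (x88,q)}
  {x86} × {o, p, q} = {(x86,o), (x86,p), (x86,q)}
  {x86, x87, x88} × {p} = {(x86,p), (x87,p), (x88,p)}
  {x86, x87, x88} × {q} = {(x86,q), (x87,q), (x88,q)}
  {x88} × {o, p, q} = {(x88,o), (x88,p), (x88,q)}
  {x86, x88} × {o, q} = {(x86,o), (x86,q), (x88,o), (x88,q)}
  {x86, x88} × {p, q} = {(x86,p), (x86,q), (x88,p), (x88,q)}
  {x87, x88} × {o, q} = {(x87,o), (x87,q), (x88,o), (x88,q)}
  {x87, x88} × {p, q} = {(x87,p), (x87,q), (x88,p), (x88,q)}
  {x86, x88} × {o, p, q} = {(x86,o), (x86,p), (x86,q), (x88,o), (x88,p), (x88,q)}
  {x86, x87, x88} × {o, q} = {(x86,o), (x86,q), (x87,o), (x87,q), (x88,o), (x88,q)}
  {x86, x87, x88} × {p, q} = {(x86,p), (x86,q), (x87,p), (x87,q), (x88,p), (x88,q)}
  {x87, x88} × {o, p, q} = {(x87,o), (x87,p), (x87,q), (x88,o), (x88,p), (x88,q)}
  {x86, x87, x88} × {o, p, q} = {(x86,o), (x86,p), (x86,q), (x87,o), (x87,p), (x87,q), (x88,o), (x88,p), (x88,q)}
These 26 distinct sets form the basis B.
Close under arbitrary unions to get τ_{X×Y}; counting gives |τ_{X×Y}| = 108.


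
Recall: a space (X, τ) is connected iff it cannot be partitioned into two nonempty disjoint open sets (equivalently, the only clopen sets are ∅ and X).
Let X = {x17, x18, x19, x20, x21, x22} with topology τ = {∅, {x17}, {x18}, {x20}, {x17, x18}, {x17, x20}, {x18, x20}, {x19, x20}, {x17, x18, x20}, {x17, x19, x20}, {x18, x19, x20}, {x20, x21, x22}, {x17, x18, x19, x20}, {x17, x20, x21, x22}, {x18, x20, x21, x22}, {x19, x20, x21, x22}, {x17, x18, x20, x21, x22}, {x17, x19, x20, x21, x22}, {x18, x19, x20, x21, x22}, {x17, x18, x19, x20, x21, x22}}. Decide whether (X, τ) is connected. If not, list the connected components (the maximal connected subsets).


(X, τ) is disconnected; components = [{x17}, {x18}, {x19, x20, x21, x22}].

Find clopen sets (U ∈ τ with X ∖ U ∈ τ):
  U = ∅, X ∖ U = {x17, x18, x19, x20, x21, x22} — both open, so U is clopen.
  U = {x17}, X ∖ U = {x18, x19, x20, x21, x22} — both open, so U is clopen.
  U = {x18}, X ∖ U = {x17, x19, x20, x21, x22} — both open, so U is clopen.
  U = {x17, x18}, X ∖ U = {x19, x20, x21, x22} — both open, so U is clopen.
  U = {x19, x20, x21, x22}, X ∖ U = {x17, x18} — both open, so U is clopen.
  U = {x17, x19, x20, x21, x22}, X ∖ U = {x18} — both open, so U is clopen.
  U = {x18, x19, x20, x21, x22}, X ∖ U = {x17} — both open, so U is clopen.
  U = {x17, x18, x19, x20, x21, x22}, X ∖ U = ∅ — both open, so U is clopen.
Nontrivial clopen(s) exist: e.g. {x19, x20, x21, x22}. So (X, τ) is disconnected.
Compute connected components by grouping points that agree on all clopens:
  component: {x17}
  component: {x18}
  component: {x19, x20, x21, x22}


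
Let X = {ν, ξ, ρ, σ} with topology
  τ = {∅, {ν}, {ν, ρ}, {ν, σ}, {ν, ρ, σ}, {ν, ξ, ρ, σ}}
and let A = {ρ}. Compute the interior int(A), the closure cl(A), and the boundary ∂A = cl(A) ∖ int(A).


int(A) = ∅, cl(A) = {ξ, ρ}, ∂A = {ξ, ρ}.

Closed sets in (X, τ) are complements of opens:
  closed(X, τ) = {∅, {ξ}, {ξ, ρ}, {ξ, σ}, {ξ, ρ, σ}, {ν, ξ, ρ, σ}}.
int(A) = ⋃ {U ∈ τ : U ⊆ A}. Opens contained in A: ∅.
Taking the union of these: int(A) = ∅.
cl(A) = ⋂ {C closed : A ⊆ C}. Closed sets containing A: {ξ, ρ}, {ξ, ρ, σ}, {ν, ξ, ρ, σ}.
Intersecting these: cl(A) = {ξ, ρ}.
∂A = cl(A) ∖ int(A) = {ξ, ρ} ∖ ∅ = {ξ, ρ}.


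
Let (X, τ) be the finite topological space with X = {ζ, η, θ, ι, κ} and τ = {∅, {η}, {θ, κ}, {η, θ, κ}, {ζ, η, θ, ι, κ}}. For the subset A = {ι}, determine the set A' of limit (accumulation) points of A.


A' = {ζ}

For each x ∈ X, list the open sets U ∈ τ with x ∈ U, then check whether U ∩ (A ∖ {x}) ≠ ∅ for every such U.
  x = ζ: opens ∋ x are {ζ, η, θ, ι, κ}; each meets A ∖ {ζ}, so x IS a limit point.
  x = η: open {η} ∋ x has {η} ∩ (A ∖ {η}) = ∅, so x is NOT a limit point.
  x = θ: open {θ, κ} ∋ x has {θ, κ} ∩ (A ∖ {θ}) = ∅, so x is NOT a limit point.
  x = ι: open {ζ, η, θ, ι, κ} ∋ x has {ζ, η, θ, ι, κ} ∩ (A ∖ {ι}) = ∅, so x is NOT a limit point.
  x = κ: open {θ, κ} ∋ x has {θ, κ} ∩ (A ∖ {κ}) = ∅, so x is NOT a limit point.
Collecting: A' = {ζ}.
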